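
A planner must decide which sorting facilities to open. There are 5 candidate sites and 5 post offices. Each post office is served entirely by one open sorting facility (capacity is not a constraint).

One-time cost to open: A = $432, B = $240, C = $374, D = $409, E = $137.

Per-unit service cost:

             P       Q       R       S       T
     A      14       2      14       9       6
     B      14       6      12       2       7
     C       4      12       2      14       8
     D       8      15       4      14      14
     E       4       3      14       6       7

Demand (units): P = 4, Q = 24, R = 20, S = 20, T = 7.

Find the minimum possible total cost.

For any fixed open set, each post office goes to its cheapest open site; total = fixed + service.
{E}: P→E 4·4=16, Q→E 3·24=72, R→E 14·20=280, S→E 6·20=120, T→E 7·7=49. Service 537; fixed 137; total 674.
{B}: P→B 14·4=56, Q→B 6·24=144, R→B 12·20=240, S→B 2·20=40, T→B 7·7=49. Service 529; fixed 240; total 769.
{B, E}: P→E 4·4=16, Q→E 3·24=72, R→B 12·20=240, S→B 2·20=40, T→B 7·7=49. Service 417; fixed 377; total 794.
{A, B, C, D, E}: service 186 + fixed 1592 = 1778
No other subset beats 674.

Minimum total cost: 674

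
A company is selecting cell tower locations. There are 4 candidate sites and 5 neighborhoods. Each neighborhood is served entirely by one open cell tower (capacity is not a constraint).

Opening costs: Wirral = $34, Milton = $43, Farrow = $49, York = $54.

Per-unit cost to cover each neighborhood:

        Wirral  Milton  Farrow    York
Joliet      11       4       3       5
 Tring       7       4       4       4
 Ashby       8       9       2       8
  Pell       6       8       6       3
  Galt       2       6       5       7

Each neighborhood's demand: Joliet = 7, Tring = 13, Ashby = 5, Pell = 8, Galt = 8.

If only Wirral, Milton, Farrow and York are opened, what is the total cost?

Total cost: 303

Each neighborhood is assigned to its cheapest site among the open ones.
{Wirral, Milton, Farrow, York}: Joliet→Farrow 3·7=21, Tring→Milton 4·13=52, Ashby→Farrow 2·5=10, Pell→York 3·8=24, Galt→Wirral 2·8=16. Service 123; fixed 180; total 303.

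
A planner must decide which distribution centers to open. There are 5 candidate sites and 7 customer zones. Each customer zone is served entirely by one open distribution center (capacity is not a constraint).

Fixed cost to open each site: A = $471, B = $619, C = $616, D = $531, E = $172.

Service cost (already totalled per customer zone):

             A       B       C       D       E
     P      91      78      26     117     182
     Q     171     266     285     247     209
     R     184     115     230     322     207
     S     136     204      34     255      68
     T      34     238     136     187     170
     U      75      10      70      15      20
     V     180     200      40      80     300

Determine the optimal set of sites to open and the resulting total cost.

Open E only; minimum total cost 1328.

For any fixed open set, each customer zone goes to its cheapest open site; total = fixed + service.
{E}: P→E 182, Q→E 209, R→E 207, S→E 68, T→E 170, U→E 20, V→E 300. Service 1156; fixed 172; total 1328.
{A}: service 871 + fixed 471 = 1342
{A, E}: P→A 91, Q→A 171, R→A 184, S→E 68, T→A 34, U→E 20, V→A 180. Service 748; fixed 643; total 1391.
{A, B, C, D, E}: P→C 26, Q→A 171, R→B 115, S→C 34, T→A 34, U→B 10, V→C 40. Service 430; fixed 2409; total 2839.
No other subset beats 1328.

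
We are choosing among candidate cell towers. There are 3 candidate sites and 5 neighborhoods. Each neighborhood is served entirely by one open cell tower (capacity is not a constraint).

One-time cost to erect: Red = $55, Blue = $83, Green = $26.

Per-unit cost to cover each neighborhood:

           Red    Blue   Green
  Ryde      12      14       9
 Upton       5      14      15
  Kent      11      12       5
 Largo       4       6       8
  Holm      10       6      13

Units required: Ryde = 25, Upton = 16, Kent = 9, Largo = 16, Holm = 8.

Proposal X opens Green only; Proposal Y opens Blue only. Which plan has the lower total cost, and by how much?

Proposal X: {Green}: Ryde→Green 9·25=225, Upton→Green 15·16=240, Kent→Green 5·9=45, Largo→Green 8·16=128, Holm→Green 13·8=104. Service 742; fixed 26; total 768.
Proposal Y: {Blue}: Ryde→Blue 14·25=350, Upton→Blue 14·16=224, Kent→Blue 12·9=108, Largo→Blue 6·16=96, Holm→Blue 6·8=48. Service 826; fixed 83; total 909.
Difference: |768 − 909| = 141.

Proposal X is cheaper by 141.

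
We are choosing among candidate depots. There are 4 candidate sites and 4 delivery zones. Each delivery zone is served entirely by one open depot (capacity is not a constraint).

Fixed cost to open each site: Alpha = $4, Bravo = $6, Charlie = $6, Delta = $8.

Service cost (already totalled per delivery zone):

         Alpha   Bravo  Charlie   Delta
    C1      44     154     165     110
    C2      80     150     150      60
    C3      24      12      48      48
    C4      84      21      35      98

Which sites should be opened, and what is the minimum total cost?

Open Alpha, Bravo and Delta; minimum total cost 155.

For any fixed open set, each delivery zone goes to its cheapest open site; total = fixed + service.
{Alpha, Bravo, Delta}: C1→Alpha 44, C2→Delta 60, C3→Bravo 12, C4→Bravo 21. Service 137; fixed 18; total 155.
{Alpha, Bravo, Charlie, Delta}: service 137 + fixed 24 = 161
{Alpha, Bravo}: service 157 + fixed 10 = 167
{Alpha}: service 232 + fixed 4 = 236
(All 15 nonempty subsets were checked; Alpha, Bravo and Delta is lowest.)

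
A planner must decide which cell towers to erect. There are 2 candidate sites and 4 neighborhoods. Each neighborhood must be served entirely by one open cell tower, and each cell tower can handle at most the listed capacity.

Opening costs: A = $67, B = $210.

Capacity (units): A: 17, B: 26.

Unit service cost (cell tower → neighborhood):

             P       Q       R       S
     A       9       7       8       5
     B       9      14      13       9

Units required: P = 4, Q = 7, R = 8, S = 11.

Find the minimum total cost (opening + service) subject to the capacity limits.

Minimum total cost: 525

Open {A, B}: P→B 9·4=36, Q→A 7·7=49, R→A 8·8=64, S→B 9·11=99.
Loads: A carries 15/17, B carries 15/26. Service 248; fixed 277; total 525.
Next best feasible plan costs 565.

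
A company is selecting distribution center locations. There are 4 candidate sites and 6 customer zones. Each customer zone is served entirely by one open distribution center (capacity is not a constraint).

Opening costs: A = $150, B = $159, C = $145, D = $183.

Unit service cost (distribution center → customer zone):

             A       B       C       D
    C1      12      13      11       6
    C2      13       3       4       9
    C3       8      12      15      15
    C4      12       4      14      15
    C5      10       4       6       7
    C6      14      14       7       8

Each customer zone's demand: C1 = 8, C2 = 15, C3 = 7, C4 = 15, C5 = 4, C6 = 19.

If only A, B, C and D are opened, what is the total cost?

Each customer zone is assigned to its cheapest site among the open ones.
{A, B, C, D}: C1→D 6·8=48, C2→B 3·15=45, C3→A 8·7=56, C4→B 4·15=60, C5→B 4·4=16, C6→C 7·19=133. Service 358; fixed 637; total 995.

Total cost: 995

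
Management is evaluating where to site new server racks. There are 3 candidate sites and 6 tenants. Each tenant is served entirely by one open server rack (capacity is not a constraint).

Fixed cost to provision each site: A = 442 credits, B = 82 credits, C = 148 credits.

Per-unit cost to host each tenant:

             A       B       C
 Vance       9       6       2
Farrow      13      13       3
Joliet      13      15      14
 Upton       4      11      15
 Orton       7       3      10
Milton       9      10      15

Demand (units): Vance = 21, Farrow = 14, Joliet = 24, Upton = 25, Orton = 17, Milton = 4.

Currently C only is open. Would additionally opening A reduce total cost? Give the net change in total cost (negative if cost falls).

No — net change +68 (cost rises by 68).

Current service cost with {C}: 1025.
Adding A: each tenant re-picks its cheapest; new service cost 651, saving 374.
Extra fixed cost: 442. Net change = 442 − 374 = 68.
(Totals: 1173 → 1241.)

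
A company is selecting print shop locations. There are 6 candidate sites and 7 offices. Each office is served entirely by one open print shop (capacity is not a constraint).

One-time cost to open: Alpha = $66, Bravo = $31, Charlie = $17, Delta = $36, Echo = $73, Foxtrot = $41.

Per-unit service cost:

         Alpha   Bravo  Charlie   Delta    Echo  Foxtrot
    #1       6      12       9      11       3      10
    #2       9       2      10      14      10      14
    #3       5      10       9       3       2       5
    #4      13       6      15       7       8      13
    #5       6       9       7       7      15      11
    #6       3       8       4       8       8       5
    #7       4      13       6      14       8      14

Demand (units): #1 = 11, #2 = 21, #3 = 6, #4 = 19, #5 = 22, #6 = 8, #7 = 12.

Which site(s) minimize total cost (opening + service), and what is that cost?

Open Alpha and Bravo; minimum total cost 553.

For any fixed open set, each office goes to its cheapest open site; total = fixed + service.
{Alpha, Bravo}: #1→Alpha 6·11=66, #2→Bravo 2·21=42, #3→Alpha 5·6=30, #4→Bravo 6·19=114, #5→Alpha 6·22=132, #6→Alpha 3·8=24, #7→Alpha 4·12=48. Service 456; fixed 97; total 553.
{Alpha, Bravo, Charlie}: #1→Alpha 6·11=66, #2→Bravo 2·21=42, #3→Alpha 5·6=30, #4→Bravo 6·19=114, #5→Alpha 6·22=132, #6→Alpha 3·8=24, #7→Alpha 4·12=48. Service 456; fixed 114; total 570.
{Alpha, Bravo, Echo}: #1→Echo 3·11=33, #2→Bravo 2·21=42, #3→Echo 2·6=12, #4→Bravo 6·19=114, #5→Alpha 6·22=132, #6→Alpha 3·8=24, #7→Alpha 4·12=48. Service 405; fixed 170; total 575.
{Alpha, Bravo, Charlie, Delta, Echo, Foxtrot}: service 405 + fixed 264 = 669
No other subset beats 553.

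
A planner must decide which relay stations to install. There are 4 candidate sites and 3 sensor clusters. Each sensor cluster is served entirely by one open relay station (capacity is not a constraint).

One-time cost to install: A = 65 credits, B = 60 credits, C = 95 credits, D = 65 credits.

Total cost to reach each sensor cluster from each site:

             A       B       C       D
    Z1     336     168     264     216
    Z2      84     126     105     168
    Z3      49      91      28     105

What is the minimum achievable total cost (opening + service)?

For any fixed open set, each sensor cluster goes to its cheapest open site; total = fixed + service.
{A, B}: Z1→B 168, Z2→A 84, Z3→A 49. Service 301; fixed 125; total 426.
{B}: service 385 + fixed 60 = 445
{B, C}: Z1→B 168, Z2→C 105, Z3→C 28. Service 301; fixed 155; total 456.
{A, B, C, D}: service 280 + fixed 285 = 565
No other subset beats 426.

Minimum total cost: 426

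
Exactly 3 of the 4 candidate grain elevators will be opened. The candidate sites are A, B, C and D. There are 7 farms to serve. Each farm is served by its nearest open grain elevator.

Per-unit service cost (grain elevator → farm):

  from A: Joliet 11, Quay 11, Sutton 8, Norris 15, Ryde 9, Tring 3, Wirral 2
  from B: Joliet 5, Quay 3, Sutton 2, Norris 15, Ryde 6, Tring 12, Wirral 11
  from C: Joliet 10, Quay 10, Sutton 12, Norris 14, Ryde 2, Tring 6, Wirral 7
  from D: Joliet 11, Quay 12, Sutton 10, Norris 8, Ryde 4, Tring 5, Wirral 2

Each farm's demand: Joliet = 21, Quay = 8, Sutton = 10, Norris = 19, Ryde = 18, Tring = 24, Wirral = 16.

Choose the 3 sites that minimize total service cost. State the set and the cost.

With exactly 3 open, each farm uses its cheapest among the chosen.
{A, B, D}: Joliet→B 5·21=105, Quay→B 3·8=24, Sutton→B 2·10=20, Norris→D 8·19=152, Ryde→D 4·18=72, Tring→A 3·24=72, Wirral→A 2·16=32. Service cost 477.
{B, C, D}: service cost 489
{A, B, C}: service cost 555
Among all 4 size-3 choices, {A, B, D} is lowest.

Choose A, B and D; total service cost 477.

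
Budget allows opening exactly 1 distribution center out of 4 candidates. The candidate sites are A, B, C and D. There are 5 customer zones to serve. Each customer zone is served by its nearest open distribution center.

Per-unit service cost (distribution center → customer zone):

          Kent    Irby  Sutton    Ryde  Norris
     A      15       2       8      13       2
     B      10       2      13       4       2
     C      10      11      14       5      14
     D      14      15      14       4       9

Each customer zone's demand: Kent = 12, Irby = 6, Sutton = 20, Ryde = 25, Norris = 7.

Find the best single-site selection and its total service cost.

With exactly 1 open, each customer zone uses its cheapest among the chosen.
{B}: Kent→B 10·12=120, Irby→B 2·6=12, Sutton→B 13·20=260, Ryde→B 4·25=100, Norris→B 2·7=14. Service cost 506.
{C}: service cost 689
{A}: service cost 691
Among all 4 size-1 choices, {B} is lowest.

Choose B only; total service cost 506.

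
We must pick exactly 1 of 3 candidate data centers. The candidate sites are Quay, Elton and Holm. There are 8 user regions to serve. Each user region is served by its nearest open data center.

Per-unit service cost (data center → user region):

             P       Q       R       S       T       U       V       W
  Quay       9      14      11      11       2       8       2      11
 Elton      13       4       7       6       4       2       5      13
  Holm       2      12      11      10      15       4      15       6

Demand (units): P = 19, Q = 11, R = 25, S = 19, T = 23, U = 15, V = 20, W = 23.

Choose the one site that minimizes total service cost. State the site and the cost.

With exactly 1 open, each user region uses its cheapest among the chosen.
{Elton}: P→Elton 13·19=247, Q→Elton 4·11=44, R→Elton 7·25=175, S→Elton 6·19=114, T→Elton 4·23=92, U→Elton 2·15=30, V→Elton 5·20=100, W→Elton 13·23=299. Service cost 1101.
{Quay}: service cost 1268
{Holm}: service cost 1478
Among all 3 size-1 choices, {Elton} is lowest.

Choose Elton only; total service cost 1101.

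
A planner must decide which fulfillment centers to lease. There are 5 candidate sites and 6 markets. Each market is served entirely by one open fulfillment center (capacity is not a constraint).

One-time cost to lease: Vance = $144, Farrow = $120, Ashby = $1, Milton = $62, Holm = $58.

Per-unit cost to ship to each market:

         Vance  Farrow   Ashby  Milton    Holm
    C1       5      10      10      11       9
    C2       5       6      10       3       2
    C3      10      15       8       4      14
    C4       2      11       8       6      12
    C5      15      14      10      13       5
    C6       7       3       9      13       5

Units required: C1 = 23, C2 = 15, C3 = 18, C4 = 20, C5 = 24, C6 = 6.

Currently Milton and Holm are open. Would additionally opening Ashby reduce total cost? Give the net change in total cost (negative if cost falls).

No — net change +1 (cost rises by 1).

Current service cost with {Milton, Holm}: 579.
Adding Ashby: each market re-picks its cheapest; new service cost 579, saving 0.
Extra fixed cost: 1. Net change = 1 − 0 = 1.
(Totals: 699 → 700.)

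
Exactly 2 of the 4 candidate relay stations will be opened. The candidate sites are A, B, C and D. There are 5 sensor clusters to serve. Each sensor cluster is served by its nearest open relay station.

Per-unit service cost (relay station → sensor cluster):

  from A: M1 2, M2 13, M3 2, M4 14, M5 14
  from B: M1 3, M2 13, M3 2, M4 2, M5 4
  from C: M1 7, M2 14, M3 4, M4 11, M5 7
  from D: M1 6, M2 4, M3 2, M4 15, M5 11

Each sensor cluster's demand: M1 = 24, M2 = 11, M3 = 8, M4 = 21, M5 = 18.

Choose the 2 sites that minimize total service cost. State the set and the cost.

With exactly 2 open, each sensor cluster uses its cheapest among the chosen.
{B, D}: M1→B 3·24=72, M2→D 4·11=44, M3→B 2·8=16, M4→B 2·21=42, M5→B 4·18=72. Service cost 246.
{A, B}: service cost 321
{B, C}: service cost 345
Among all 6 size-2 choices, {B, D} is lowest.

Choose B and D; total service cost 246.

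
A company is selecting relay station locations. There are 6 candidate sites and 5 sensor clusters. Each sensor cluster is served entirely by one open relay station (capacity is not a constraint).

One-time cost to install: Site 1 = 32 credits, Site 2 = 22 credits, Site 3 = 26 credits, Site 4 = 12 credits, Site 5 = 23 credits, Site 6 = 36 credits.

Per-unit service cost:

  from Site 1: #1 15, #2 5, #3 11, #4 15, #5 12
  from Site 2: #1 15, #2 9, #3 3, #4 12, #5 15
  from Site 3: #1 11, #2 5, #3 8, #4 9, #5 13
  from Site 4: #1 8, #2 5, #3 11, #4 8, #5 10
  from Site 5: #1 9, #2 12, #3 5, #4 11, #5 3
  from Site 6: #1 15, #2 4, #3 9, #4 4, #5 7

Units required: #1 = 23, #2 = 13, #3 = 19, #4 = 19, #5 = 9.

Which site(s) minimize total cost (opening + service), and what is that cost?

Open Site 2, Site 4, Site 5 and Site 6; minimum total cost 489.

For any fixed open set, each sensor cluster goes to its cheapest open site; total = fixed + service.
{Site 2, Site 4, Site 5, Site 6}: #1→Site 4 8·23=184, #2→Site 6 4·13=52, #3→Site 2 3·19=57, #4→Site 6 4·19=76, #5→Site 5 3·9=27. Service 396; fixed 93; total 489.
{Site 2, Site 5, Site 6}: service 419 + fixed 81 = 500
{Site 2, Site 4, Site 6}: #1→Site 4 8·23=184, #2→Site 6 4·13=52, #3→Site 2 3·19=57, #4→Site 6 4·19=76, #5→Site 6 7·9=63. Service 432; fixed 70; total 502.
{Site 1, Site 2, Site 3, Site 4, Site 5, Site 6}: #1→Site 4 8·23=184, #2→Site 6 4·13=52, #3→Site 2 3·19=57, #4→Site 6 4·19=76, #5→Site 5 3·9=27. Service 396; fixed 151; total 547.
No other subset beats 489.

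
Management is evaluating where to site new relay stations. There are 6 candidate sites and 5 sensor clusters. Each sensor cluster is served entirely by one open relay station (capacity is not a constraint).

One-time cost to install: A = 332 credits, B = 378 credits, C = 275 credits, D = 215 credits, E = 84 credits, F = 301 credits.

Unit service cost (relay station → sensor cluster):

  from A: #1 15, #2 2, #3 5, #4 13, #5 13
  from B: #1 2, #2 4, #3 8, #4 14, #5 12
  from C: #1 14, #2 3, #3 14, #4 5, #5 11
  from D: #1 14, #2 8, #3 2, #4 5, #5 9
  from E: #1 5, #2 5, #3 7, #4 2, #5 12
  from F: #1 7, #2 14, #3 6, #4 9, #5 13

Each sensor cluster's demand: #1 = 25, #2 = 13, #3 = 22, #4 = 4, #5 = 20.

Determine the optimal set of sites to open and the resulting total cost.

Open E only; minimum total cost 676.

For any fixed open set, each sensor cluster goes to its cheapest open site; total = fixed + service.
{E}: #1→E 5·25=125, #2→E 5·13=65, #3→E 7·22=154, #4→E 2·4=8, #5→E 12·20=240. Service 592; fixed 84; total 676.
{D, E}: #1→E 5·25=125, #2→E 5·13=65, #3→D 2·22=44, #4→E 2·4=8, #5→D 9·20=180. Service 422; fixed 299; total 721.
{C, E}: #1→E 5·25=125, #2→C 3·13=39, #3→E 7·22=154, #4→E 2·4=8, #5→C 11·20=220. Service 546; fixed 359; total 905.
{A, B, C, D, E, F}: service 308 + fixed 1585 = 1893
No other subset beats 676.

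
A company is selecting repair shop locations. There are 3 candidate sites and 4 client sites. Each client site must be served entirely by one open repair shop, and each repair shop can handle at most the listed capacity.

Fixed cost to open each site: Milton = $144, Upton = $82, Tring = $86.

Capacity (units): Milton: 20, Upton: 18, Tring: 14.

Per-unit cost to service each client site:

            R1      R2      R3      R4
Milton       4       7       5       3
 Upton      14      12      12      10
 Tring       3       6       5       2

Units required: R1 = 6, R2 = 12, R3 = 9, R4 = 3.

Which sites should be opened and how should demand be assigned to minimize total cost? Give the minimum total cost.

Minimum total cost: 380

Open {Milton, Tring}: R1→Milton 4·6=24, R2→Tring 6·12=72, R3→Milton 5·9=45, R4→Milton 3·3=9.
Loads: Milton carries 18/20, Tring carries 12/14. Service 150; fixed 230; total 380.
Next best feasible plan costs 389.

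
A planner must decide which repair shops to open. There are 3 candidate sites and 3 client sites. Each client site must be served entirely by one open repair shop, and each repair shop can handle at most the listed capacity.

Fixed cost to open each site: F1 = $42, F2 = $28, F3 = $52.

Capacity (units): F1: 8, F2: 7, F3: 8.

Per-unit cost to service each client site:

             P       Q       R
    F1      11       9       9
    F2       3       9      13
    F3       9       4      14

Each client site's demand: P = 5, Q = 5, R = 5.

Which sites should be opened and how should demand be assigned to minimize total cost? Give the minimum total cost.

Open {F1, F2, F3}: P→F2 3·5=15, Q→F3 4·5=20, R→F1 9·5=45.
Loads: F1 carries 5/8, F2 carries 5/7, F3 carries 5/8. Service 80; fixed 122; total 202.
Next best feasible plan costs 252.

Minimum total cost: 202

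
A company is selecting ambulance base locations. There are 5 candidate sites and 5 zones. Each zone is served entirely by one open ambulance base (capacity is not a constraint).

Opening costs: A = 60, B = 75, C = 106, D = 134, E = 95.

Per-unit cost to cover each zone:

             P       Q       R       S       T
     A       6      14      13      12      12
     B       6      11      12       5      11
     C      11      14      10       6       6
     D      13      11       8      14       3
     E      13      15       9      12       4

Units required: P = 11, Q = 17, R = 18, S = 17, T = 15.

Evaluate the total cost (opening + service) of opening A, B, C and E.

Total cost: 896

Each zone is assigned to its cheapest site among the open ones.
{A, B, C, E}: P→A 6·11=66, Q→B 11·17=187, R→E 9·18=162, S→B 5·17=85, T→E 4·15=60. Service 560; fixed 336; total 896.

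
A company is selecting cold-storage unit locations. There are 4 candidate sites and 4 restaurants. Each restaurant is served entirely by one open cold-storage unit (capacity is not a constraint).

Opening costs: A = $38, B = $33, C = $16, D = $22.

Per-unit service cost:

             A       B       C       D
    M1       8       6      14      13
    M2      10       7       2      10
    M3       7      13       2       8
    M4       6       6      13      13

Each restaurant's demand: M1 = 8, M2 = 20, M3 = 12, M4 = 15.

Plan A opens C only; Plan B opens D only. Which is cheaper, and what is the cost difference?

Plan A is cheaper by 230.

Plan A: {C}: M1→C 14·8=112, M2→C 2·20=40, M3→C 2·12=24, M4→C 13·15=195. Service 371; fixed 16; total 387.
Plan B: {D}: M1→D 13·8=104, M2→D 10·20=200, M3→D 8·12=96, M4→D 13·15=195. Service 595; fixed 22; total 617.
Difference: |387 − 617| = 230.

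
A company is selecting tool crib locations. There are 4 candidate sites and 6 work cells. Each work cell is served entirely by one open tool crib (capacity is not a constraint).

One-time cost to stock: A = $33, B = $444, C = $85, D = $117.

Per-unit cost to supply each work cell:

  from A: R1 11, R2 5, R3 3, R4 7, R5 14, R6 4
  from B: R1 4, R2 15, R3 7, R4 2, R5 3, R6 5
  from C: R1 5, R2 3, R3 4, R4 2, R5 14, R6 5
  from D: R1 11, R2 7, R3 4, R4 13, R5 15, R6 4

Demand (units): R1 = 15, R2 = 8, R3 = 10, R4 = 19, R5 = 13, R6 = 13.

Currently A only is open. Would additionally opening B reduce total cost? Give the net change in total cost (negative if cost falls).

No — net change +101 (cost rises by 101).

Current service cost with {A}: 602.
Adding B: each work cell re-picks its cheapest; new service cost 259, saving 343.
Extra fixed cost: 444. Net change = 444 − 343 = 101.
(Totals: 635 → 736.)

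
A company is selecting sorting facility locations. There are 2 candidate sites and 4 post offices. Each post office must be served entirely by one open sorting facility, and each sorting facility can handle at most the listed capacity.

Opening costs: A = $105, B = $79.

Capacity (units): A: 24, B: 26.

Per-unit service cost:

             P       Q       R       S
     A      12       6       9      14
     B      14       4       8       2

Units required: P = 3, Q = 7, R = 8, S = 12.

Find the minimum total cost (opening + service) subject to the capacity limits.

Open {A, B}: P→A 12·3=36, Q→B 4·7=28, R→A 9·8=72, S→B 2·12=24.
Loads: A carries 11/24, B carries 19/26. Service 160; fixed 184; total 344.
Next best feasible plan costs 350.

Minimum total cost: 344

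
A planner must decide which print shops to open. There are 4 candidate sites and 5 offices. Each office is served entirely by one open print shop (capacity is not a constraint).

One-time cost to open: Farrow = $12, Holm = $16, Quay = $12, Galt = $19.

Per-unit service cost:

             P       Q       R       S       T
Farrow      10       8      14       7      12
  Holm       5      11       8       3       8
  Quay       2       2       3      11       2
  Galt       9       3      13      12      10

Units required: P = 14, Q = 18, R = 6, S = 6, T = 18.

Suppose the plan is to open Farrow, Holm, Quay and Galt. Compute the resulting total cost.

Total cost: 195

Each office is assigned to its cheapest site among the open ones.
{Farrow, Holm, Quay, Galt}: P→Quay 2·14=28, Q→Quay 2·18=36, R→Quay 3·6=18, S→Holm 3·6=18, T→Quay 2·18=36. Service 136; fixed 59; total 195.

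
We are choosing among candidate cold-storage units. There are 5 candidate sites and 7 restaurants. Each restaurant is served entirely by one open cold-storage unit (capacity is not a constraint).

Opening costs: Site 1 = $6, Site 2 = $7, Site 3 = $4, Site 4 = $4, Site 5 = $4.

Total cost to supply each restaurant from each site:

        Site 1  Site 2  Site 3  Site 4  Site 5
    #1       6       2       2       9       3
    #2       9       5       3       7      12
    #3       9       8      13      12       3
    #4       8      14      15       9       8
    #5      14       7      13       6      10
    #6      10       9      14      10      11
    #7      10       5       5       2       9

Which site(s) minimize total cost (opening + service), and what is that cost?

Open Site 3, Site 4 and Site 5; minimum total cost 46.

For any fixed open set, each restaurant goes to its cheapest open site; total = fixed + service.
{Site 3, Site 4, Site 5}: #1→Site 3 2, #2→Site 3 3, #3→Site 5 3, #4→Site 5 8, #5→Site 4 6, #6→Site 4 10, #7→Site 4 2. Service 34; fixed 12; total 46.
{Site 4, Site 5}: service 39 + fixed 8 = 47
{Site 2, Site 4, Site 5}: #1→Site 2 2, #2→Site 2 5, #3→Site 5 3, #4→Site 5 8, #5→Site 4 6, #6→Site 2 9, #7→Site 4 2. Service 35; fixed 15; total 50.
{Site 1, Site 2, Site 3, Site 4, Site 5}: service 33 + fixed 25 = 58
No other subset beats 46.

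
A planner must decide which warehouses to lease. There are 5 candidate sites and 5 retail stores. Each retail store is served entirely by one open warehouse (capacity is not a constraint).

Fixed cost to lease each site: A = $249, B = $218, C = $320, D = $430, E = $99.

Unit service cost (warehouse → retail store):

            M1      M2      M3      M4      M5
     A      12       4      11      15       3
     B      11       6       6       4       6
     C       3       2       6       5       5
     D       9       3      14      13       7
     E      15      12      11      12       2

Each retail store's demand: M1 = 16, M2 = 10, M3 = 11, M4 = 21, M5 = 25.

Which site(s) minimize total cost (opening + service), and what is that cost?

Open C only; minimum total cost 684.

For any fixed open set, each retail store goes to its cheapest open site; total = fixed + service.
{C}: M1→C 3·16=48, M2→C 2·10=20, M3→C 6·11=66, M4→C 5·21=105, M5→C 5·25=125. Service 364; fixed 320; total 684.
{C, E}: service 289 + fixed 419 = 708
{B, E}: M1→B 11·16=176, M2→B 6·10=60, M3→B 6·11=66, M4→B 4·21=84, M5→E 2·25=50. Service 436; fixed 317; total 753.
{A, B, C, D, E}: M1→C 3·16=48, M2→C 2·10=20, M3→B 6·11=66, M4→B 4·21=84, M5→E 2·25=50. Service 268; fixed 1316; total 1584.
No other subset beats 684.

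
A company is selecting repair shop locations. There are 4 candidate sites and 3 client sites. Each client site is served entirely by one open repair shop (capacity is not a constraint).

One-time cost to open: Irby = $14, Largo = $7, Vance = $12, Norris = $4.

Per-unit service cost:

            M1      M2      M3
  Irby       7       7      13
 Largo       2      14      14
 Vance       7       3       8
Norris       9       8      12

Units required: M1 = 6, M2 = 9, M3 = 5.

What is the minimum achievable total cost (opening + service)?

For any fixed open set, each client site goes to its cheapest open site; total = fixed + service.
{Largo, Vance}: M1→Largo 2·6=12, M2→Vance 3·9=27, M3→Vance 8·5=40. Service 79; fixed 19; total 98.
{Largo, Vance, Norris}: M1→Largo 2·6=12, M2→Vance 3·9=27, M3→Vance 8·5=40. Service 79; fixed 23; total 102.
{Irby, Largo, Vance}: service 79 + fixed 33 = 112
{Irby, Largo, Vance, Norris}: service 79 + fixed 37 = 116
No other subset beats 98.

Minimum total cost: 98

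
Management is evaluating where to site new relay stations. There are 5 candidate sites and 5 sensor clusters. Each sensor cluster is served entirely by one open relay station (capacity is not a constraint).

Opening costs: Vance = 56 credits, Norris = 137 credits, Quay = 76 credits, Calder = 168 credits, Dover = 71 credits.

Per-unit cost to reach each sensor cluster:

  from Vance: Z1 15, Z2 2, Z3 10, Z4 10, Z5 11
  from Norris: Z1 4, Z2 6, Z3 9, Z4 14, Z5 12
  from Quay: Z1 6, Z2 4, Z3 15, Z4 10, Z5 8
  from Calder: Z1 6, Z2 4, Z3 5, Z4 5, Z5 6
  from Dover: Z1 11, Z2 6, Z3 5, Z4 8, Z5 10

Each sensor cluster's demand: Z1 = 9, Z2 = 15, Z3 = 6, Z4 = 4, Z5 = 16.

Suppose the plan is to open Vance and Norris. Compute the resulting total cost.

Each sensor cluster is assigned to its cheapest site among the open ones.
{Vance, Norris}: Z1→Norris 4·9=36, Z2→Vance 2·15=30, Z3→Norris 9·6=54, Z4→Vance 10·4=40, Z5→Vance 11·16=176. Service 336; fixed 193; total 529.

Total cost: 529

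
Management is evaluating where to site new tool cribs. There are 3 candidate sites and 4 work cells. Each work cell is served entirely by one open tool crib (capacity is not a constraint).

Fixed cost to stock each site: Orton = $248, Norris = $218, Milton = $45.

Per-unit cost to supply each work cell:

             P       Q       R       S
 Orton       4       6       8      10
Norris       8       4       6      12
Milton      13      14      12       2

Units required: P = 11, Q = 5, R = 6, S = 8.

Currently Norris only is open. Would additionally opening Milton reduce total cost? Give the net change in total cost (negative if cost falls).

Current service cost with {Norris}: 240.
Adding Milton: each work cell re-picks its cheapest; new service cost 160, saving 80.
Extra fixed cost: 45. Net change = 45 − 80 = -35.
(Totals: 458 → 423.)

Yes — net change −35 (cost falls by 35).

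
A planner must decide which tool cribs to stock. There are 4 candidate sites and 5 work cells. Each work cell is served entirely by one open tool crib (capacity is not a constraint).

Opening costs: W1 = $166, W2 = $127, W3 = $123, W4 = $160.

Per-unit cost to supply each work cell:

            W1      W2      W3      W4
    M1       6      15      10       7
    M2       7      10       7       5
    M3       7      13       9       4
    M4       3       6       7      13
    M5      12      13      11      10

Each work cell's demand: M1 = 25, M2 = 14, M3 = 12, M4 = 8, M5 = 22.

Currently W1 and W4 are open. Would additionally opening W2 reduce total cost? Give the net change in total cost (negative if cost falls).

No — net change +127 (cost rises by 127).

Current service cost with {W1, W4}: 512.
Adding W2: each work cell re-picks its cheapest; new service cost 512, saving 0.
Extra fixed cost: 127. Net change = 127 − 0 = 127.
(Totals: 838 → 965.)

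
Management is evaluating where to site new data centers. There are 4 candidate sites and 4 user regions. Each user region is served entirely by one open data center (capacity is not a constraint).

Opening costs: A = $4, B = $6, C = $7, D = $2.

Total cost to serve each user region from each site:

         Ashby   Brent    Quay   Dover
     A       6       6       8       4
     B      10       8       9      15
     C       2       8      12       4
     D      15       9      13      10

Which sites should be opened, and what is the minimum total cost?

Open A only; minimum total cost 28.

For any fixed open set, each user region goes to its cheapest open site; total = fixed + service.
{A}: Ashby→A 6, Brent→A 6, Quay→A 8, Dover→A 4. Service 24; fixed 4; total 28.
{A, D}: Ashby→A 6, Brent→A 6, Quay→A 8, Dover→A 4. Service 24; fixed 6; total 30.
{A, C}: service 20 + fixed 11 = 31
{A, B, C, D}: service 20 + fixed 19 = 39
No other subset beats 28.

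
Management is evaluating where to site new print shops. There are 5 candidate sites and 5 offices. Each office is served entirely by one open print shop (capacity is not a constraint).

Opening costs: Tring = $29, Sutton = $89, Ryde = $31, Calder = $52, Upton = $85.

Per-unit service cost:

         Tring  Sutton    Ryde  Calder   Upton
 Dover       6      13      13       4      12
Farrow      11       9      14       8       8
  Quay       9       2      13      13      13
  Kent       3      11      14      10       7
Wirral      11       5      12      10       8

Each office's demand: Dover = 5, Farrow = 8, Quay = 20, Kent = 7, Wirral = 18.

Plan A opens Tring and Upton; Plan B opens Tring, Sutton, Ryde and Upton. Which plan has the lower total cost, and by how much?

Plan B is cheaper by 74.

Plan A: {Tring, Upton}: Dover→Tring 6·5=30, Farrow→Upton 8·8=64, Quay→Tring 9·20=180, Kent→Tring 3·7=21, Wirral→Upton 8·18=144. Service 439; fixed 114; total 553.
Plan B: {Tring, Sutton, Ryde, Upton}: Dover→Tring 6·5=30, Farrow→Upton 8·8=64, Quay→Sutton 2·20=40, Kent→Tring 3·7=21, Wirral→Sutton 5·18=90. Service 245; fixed 234; total 479.
Difference: |553 − 479| = 74.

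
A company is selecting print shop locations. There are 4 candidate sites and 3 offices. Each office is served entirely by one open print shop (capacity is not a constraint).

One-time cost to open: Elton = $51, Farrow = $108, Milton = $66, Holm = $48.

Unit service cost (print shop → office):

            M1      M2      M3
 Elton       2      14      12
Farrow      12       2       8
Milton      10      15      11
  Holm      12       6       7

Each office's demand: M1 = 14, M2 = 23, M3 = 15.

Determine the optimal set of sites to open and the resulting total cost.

For any fixed open set, each office goes to its cheapest open site; total = fixed + service.
{Elton, Farrow}: M1→Elton 2·14=28, M2→Farrow 2·23=46, M3→Farrow 8·15=120. Service 194; fixed 159; total 353.
{Elton, Holm}: M1→Elton 2·14=28, M2→Holm 6·23=138, M3→Holm 7·15=105. Service 271; fixed 99; total 370.
{Elton, Farrow, Holm}: M1→Elton 2·14=28, M2→Farrow 2·23=46, M3→Holm 7·15=105. Service 179; fixed 207; total 386.
{Elton, Farrow, Milton, Holm}: service 179 + fixed 273 = 452
(All 15 nonempty subsets were checked; Elton and Farrow is lowest.)

Open Elton and Farrow; minimum total cost 353.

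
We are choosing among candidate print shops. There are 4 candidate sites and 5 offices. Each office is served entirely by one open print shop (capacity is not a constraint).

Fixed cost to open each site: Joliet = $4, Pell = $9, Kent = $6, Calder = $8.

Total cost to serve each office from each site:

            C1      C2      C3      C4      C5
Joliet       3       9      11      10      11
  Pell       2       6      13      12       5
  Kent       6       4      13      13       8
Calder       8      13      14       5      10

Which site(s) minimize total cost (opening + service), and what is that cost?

Open Joliet and Kent; minimum total cost 46.

For any fixed open set, each office goes to its cheapest open site; total = fixed + service.
{Joliet, Kent}: C1→Joliet 3, C2→Kent 4, C3→Joliet 11, C4→Joliet 10, C5→Kent 8. Service 36; fixed 10; total 46.
{Joliet, Pell}: service 34 + fixed 13 = 47
{Pell}: service 38 + fixed 9 = 47
{Joliet, Pell, Kent, Calder}: C1→Pell 2, C2→Kent 4, C3→Joliet 11, C4→Calder 5, C5→Pell 5. Service 27; fixed 27; total 54.
No other subset beats 46.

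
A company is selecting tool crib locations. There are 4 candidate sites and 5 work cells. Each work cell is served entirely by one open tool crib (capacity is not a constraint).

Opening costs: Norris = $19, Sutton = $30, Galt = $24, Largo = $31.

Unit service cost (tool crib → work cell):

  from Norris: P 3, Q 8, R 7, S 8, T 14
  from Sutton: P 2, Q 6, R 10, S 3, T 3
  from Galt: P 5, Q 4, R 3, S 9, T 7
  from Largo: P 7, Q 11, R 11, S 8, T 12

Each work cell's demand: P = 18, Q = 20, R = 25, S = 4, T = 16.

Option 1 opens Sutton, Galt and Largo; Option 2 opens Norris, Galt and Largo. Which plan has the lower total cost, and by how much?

Option 1: {Sutton, Galt, Largo}: P→Sutton 2·18=36, Q→Galt 4·20=80, R→Galt 3·25=75, S→Sutton 3·4=12, T→Sutton 3·16=48. Service 251; fixed 85; total 336.
Option 2: {Norris, Galt, Largo}: P→Norris 3·18=54, Q→Galt 4·20=80, R→Galt 3·25=75, S→Norris 8·4=32, T→Galt 7·16=112. Service 353; fixed 74; total 427.
Difference: |336 − 427| = 91.

Option 1 is cheaper by 91.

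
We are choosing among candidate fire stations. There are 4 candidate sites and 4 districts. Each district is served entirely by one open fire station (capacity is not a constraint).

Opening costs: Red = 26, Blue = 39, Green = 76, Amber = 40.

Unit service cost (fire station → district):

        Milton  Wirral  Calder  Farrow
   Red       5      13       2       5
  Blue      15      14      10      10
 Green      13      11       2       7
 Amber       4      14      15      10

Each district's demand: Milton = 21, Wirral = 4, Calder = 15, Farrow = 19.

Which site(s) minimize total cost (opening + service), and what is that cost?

Open Red only; minimum total cost 308.

For any fixed open set, each district goes to its cheapest open site; total = fixed + service.
{Red}: Milton→Red 5·21=105, Wirral→Red 13·4=52, Calder→Red 2·15=30, Farrow→Red 5·19=95. Service 282; fixed 26; total 308.
{Red, Amber}: service 261 + fixed 66 = 327
{Red, Blue}: service 282 + fixed 65 = 347
{Red, Blue, Green, Amber}: service 253 + fixed 181 = 434
(All 15 nonempty subsets were checked; Red only is lowest.)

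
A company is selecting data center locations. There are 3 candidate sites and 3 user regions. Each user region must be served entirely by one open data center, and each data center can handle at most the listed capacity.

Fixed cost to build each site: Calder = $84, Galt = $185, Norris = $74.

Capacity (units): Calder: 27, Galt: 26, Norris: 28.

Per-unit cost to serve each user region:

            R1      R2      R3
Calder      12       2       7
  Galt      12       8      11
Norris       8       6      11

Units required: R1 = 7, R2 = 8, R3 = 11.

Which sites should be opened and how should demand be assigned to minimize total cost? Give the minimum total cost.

Open {Calder}: R1→Calder 12·7=84, R2→Calder 2·8=16, R3→Calder 7·11=77.
Loads: Calder carries 26/27. Service 177; fixed 84; total 261.
Next best feasible plan costs 299.

Minimum total cost: 261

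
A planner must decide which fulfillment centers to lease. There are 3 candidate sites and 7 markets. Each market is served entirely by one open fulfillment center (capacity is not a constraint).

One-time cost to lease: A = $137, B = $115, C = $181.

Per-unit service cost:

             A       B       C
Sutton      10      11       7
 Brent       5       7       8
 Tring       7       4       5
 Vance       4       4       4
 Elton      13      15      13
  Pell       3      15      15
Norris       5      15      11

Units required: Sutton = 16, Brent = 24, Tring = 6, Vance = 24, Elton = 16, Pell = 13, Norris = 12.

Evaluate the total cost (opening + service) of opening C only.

Total cost: 1146

Each market is assigned to its cheapest site among the open ones.
{C}: Sutton→C 7·16=112, Brent→C 8·24=192, Tring→C 5·6=30, Vance→C 4·24=96, Elton→C 13·16=208, Pell→C 15·13=195, Norris→C 11·12=132. Service 965; fixed 181; total 1146.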